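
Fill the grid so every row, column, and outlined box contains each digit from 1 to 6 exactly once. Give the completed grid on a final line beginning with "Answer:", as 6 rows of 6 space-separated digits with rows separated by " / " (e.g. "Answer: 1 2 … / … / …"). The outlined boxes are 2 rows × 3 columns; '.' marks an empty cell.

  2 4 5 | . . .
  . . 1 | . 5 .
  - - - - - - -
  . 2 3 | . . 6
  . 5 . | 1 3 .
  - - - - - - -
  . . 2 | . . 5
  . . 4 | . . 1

Step 1. [r3c5∈{4}] only 4 remains possible at r3c5 ⇒ r3c5=4.
Step 2. [r5c5∈{6}] only 6 remains possible at r5c5. So r5c5=6.
Step 3. [r1c6∈{3}] r1c6 has the single candidate 3. So r1c6=3.
Step 4. [r5c2∈{1,3}] 1 has one home in col 2: r5c2, so r5c2=1.
Step 5. [r5c1∈{3}] only 3 remains possible at r5c1, so r5c1=3.
Step 6. [r2c1∈{6}] r2c1's peers cover all but 6, so r2c1=6.
Step 7. [r2c6∈{2,4}] col 6 places 4 nowhere but r2c6, so r2c6=4.
Step 8. [r2c4∈{2}] r2c4 is down to just 2, so r2c4=2.
Step 9. [r1c5∈{1}] only 1 remains possible at r1c5 ⇒ r1c5=1.
Step 10. [r6c5∈{2}] r6c5's peers cover all but 2 ⇒ r6c5=2.
Step 11. [r3c1∈{1}] nothing but 1 survives at r3c1 ⇒ r3c1=1.
Step 12. [r2c2∈{3}] only 3 remains possible at r2c2. So r2c2=3.
Step 13. [r1c4∈{6}] only 6 remains possible at r1c4, so r1c4=6.
Step 14. [r6c1∈{5}] only 5 remains possible at r6c1. So r6c1=5.
Step 15. [r3c4∈{5}] r3c4 is down to just 5, so r3c4=5.
Step 16. [r4c3∈{6}] nothing but 6 survives at r4c3, so r4c3=6.
Step 17. [r4c6∈{2}] r4c6 has the single candidate 2. So r4c6=2.
Step 18. [r6c4∈{3}] r6c4 is down to just 3 ⇒ r6c4=3.
Step 19. [r6c2∈{6}] nothing but 6 survives at r6c2. So r6c2=6.
Step 20. [r5c4∈{4}] r5c4's peers cover all but 4 ⇒ r5c4=4.
Step 21. [r4c1∈{4}] only 4 remains possible at r4c1 ⇒ r4c1=4.

Answer: 2 4 5 6 1 3 / 6 3 1 2 5 4 / 1 2 3 5 4 6 / 4 5 6 1 3 2 / 3 1 2 4 6 5 / 5 6 4 3 2 1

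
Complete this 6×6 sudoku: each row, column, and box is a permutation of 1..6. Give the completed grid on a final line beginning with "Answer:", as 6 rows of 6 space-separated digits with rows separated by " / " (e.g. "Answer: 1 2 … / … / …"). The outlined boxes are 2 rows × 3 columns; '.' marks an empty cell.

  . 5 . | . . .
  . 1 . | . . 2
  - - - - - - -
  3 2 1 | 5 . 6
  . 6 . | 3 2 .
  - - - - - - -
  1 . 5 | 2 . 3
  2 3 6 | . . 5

Step 1. [r3c5∈{4}] r3c5 is down to just 4, so r3c5=4.
Step 2. [r1c6∈{1,4}] in col 6, 4 fits only at r1c6 ⇒ r1c6=4.
Step 3. [r2c4∈{6}] r2c4 is down to just 6. So r2c4=6.
Step 4. [r4c3∈{4}] only 4 remains possible at r4c3 ⇒ r4c3=4.
Step 5. [r1c4∈{1}] r1c4 has the single candidate 1 ⇒ r1c4=1.
Step 6. [r1c5∈{3}] only 3 remains possible at r1c5, so r1c5=3.
Step 7. [r5c2∈{4}] nothing but 4 survives at r5c2. So r5c2=4.
Step 8. [r5c5∈{6}] only 6 remains possible at r5c5, so r5c5=6.
Step 9. [r2c3∈{3}] only 3 remains possible at r2c3. So r2c3=3.
Step 10. [r2c1∈{4}] r2c1's peers cover all but 4, so r2c1=4.
Step 11. [r1c1∈{6}] nothing but 6 survives at r1c1, so r1c1=6.
Step 12. [r1c3∈{2}] nothing but 2 survives at r1c3 ⇒ r1c3=2.
Step 13. [r6c4∈{4}] r6c4 has the single candidate 4 ⇒ r6c4=4.
Step 14. [r4c6∈{1}] r4c6 is down to just 1. So r4c6=1.
Step 15. [r2c5∈{5}] r2c5 is down to just 5 ⇒ r2c5=5.
Step 16. [r4c1∈{5}] only 5 remains possible at r4c1, so r4c1=5.
Step 17. [r6c5∈{1}] r6c5's peers cover all but 1 ⇒ r6c5=1.

Answer: 6 5 2 1 3 4 / 4 1 3 6 5 2 / 3 2 1 5 4 6 / 5 6 4 3 2 1 / 1 4 5 2 6 3 / 2 3 6 4 1 5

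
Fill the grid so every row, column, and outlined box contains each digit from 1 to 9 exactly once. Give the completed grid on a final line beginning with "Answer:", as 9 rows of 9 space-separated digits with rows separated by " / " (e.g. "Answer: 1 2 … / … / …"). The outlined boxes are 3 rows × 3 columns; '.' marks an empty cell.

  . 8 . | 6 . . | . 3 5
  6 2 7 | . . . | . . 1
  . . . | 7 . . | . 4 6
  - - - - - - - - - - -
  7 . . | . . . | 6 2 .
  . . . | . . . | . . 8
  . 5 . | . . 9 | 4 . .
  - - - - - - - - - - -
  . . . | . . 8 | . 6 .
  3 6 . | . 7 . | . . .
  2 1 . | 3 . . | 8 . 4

Step 1. [r3c5∈{1,2,3,5,8,9}] r3c5 is the only open cell in row 3 admitting 8. So r3c5=8.
Step 2. [r5c6∈{1,2,3,4,5,6,7}] r5c6 is the only open cell in col 6 admitting 7, so r5c6=7.
Step 3. [r2c7∈{9}] r2c7's peers cover all but 9, so r2c7=9.
Step 4. [r1c5∈{1,2,4,9}] across box 2, 9 lands solely at r1c5, so r1c5=9.
Step 5. [r8c3∈{4,5,8,9}] across row 8, 8 lands solely at r8c3. So r8c3=8.
Step 6. [r9c8∈{5,7,9}] across row 9, 7 lands solely at r9c8, so r9c8=7.
Step 7. [r6c8∈{1}] r6c8 has the single candidate 1. So r6c8=1.
Step 8. [r9c3∈{5,9}] row 9 places 9 nowhere but r9c3. So r9c3=9.
Step 9. [r4c4∈{1,4,5,8}] across row 4, 8 lands solely at r4c4, so r4c4=8.
Step 10. [r6c4∈{2}] r6c4 is down to just 2 ⇒ r6c4=2.
Step 11. [r7c5∈{1,2,4,5}] across col 5, 2 lands solely at r7c5, so r7c5=2.
Step 12. [r5c3∈{1,2,3,4,6}] 2 has one home in row 5: r5c3, so r5c3=2.
Step 13. [r5c5∈{1,3,4,5,6}] 6 has one home in row 5: r5c5. So r5c5=6.
Step 14. [r4c5∈{1,3,4,5}] r4c5 is the only open cell in col 5 admitting 1 ⇒ r4c5=1.
Step 15. [r4c6∈{3,4,5}] across row 4, 5 lands solely at r4c6 ⇒ r4c6=5.
Step 16. [r5c4∈{4}] nothing but 4 survives at r5c4, so r5c4=4.
Step 17. [r2c5∈{3,4,5}] 4 has one home in col 5: r2c5 ⇒ r2c5=4.
Step 18. [r3c7∈{2}] nothing but 2 survives at r3c7 ⇒ r3c7=2.
Step 19. [r5c1∈{1,9}] row 5 places 1 nowhere but r5c1 ⇒ r5c1=1.
Step 20. [r6c5∈{3}] r6c5 has the single candidate 3 ⇒ r6c5=3.
Step 21. [r3c1∈{5,9}] across col 1, 9 lands solely at r3c1. So r3c1=9.
Step 22. [r7c1∈{4,5}] 5 has one home in col 1: r7c1. So r7c1=5.
Step 23. [r3c2∈{3}] only 3 remains possible at r3c2 ⇒ r3c2=3.
Step 24. [r3c6∈{1}] r3c6 is down to just 1. So r3c6=1.
Step 25. [r7c3∈{4}] r7c3 is down to just 4. So r7c3=4.
Step 26. [r5c7∈{3,5}] row 5 places 3 nowhere but r5c7 ⇒ r5c7=3.
Step 27. [r4c9∈{9}] r4c9 has the single candidate 9. So r4c9=9.
Step 28. [r8c7∈{1,5}] col 7 places 5 nowhere but r8c7 ⇒ r8c7=5.
Step 29. [r7c4∈{1,9}] 9 has one home in row 7: r7c4, so r7c4=9.
Step 30. [r6c1∈{8}] r6c1 has the single candidate 8, so r6c1=8.
Step 31. [r7c7∈{1}] r7c7's peers cover all but 1 ⇒ r7c7=1.
Step 32. [r7c9∈{3}] nothing but 3 survives at r7c9, so r7c9=3.
Step 33. [r6c3∈{6}] r6c3 is down to just 6, so r6c3=6.
Step 34. [r8c8∈{9}] only 9 remains possible at r8c8. So r8c8=9.
Step 35. [r2c8∈{8}] r2c8 has the single candidate 8. So r2c8=8.
Step 36. [r8c4∈{1}] r8c4 has the single candidate 1, so r8c4=1.
Step 37. [r9c6∈{6}] r9c6 is down to just 6. So r9c6=6.
Step 38. [r1c6∈{2}] r1c6's peers cover all but 2. So r1c6=2.
Step 39. [r5c2∈{9}] r5c2 is down to just 9. So r5c2=9.
Step 40. [r3c3∈{5}] r3c3's peers cover all but 5 ⇒ r3c3=5.
Step 41. [r6c9∈{7}] only 7 remains possible at r6c9, so r6c9=7.
Step 42. [r1c7∈{7}] r1c7 has the single candidate 7 ⇒ r1c7=7.
Step 43. [r4c2∈{4}] r4c2 is down to just 4 ⇒ r4c2=4.
Step 44. [r9c5∈{5}] r9c5 is down to just 5. So r9c5=5.
Step 45. [r1c3∈{1}] r1c3 has the single candidate 1 ⇒ r1c3=1.
Step 46. [r5c8∈{5}] r5c8 has the single candidate 5, so r5c8=5.
Step 47. [r7c2∈{7}] r7c2 is down to just 7 ⇒ r7c2=7.
Step 48. [r8c6∈{4}] r8c6 has the single candidate 4, so r8c6=4.
Step 49. [r8c9∈{2}] only 2 remains possible at r8c9, so r8c9=2.
Step 50. [r4c3∈{3}] r4c3's peers cover all but 3 ⇒ r4c3=3.
Step 51. [r1c1∈{4}] r1c1's peers cover all but 4 ⇒ r1c1=4.
Step 52. [r2c4∈{5}] nothing but 5 survives at r2c4, so r2c4=5.
Step 53. [r2c6∈{3}] only 3 remains possible at r2c6, so r2c6=3.

Answer: 4 8 1 6 9 2 7 3 5 / 6 2 7 5 4 3 9 8 1 / 9 3 5 7 8 1 2 4 6 / 7 4 3 8 1 5 6 2 9 / 1 9 2 4 6 7 3 5 8 / 8 5 6 2 3 9 4 1 7 / 5 7 4 9 2 8 1 6 3 / 3 6 8 1 7 4 5 9 2 / 2 1 9 3 5 6 8 7 4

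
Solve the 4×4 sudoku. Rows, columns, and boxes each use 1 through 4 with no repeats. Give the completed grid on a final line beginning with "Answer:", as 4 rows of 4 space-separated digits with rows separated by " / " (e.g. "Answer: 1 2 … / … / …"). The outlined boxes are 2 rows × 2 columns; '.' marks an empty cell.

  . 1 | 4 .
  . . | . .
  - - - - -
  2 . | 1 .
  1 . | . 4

Step 1. [r2c2∈{2,3,4}] 2 has one home in col 2: r2c2, so r2c2=2.
Step 2. [r3c4∈{3}] r3c4's peers cover all but 3 ⇒ r3c4=3.
Step 3. [r2c1∈{3,4}] r2c1 is the only open cell in row 2 admitting 4 ⇒ r2c1=4.
Step 4. [r2c4∈{1}] r2c4 has the single candidate 1. So r2c4=1.
Step 5. [r3c2∈{4}] r3c2 has the single candidate 4, so r3c2=4.
Step 6. [r2c3∈{3}] nothing but 3 survives at r2c3. So r2c3=3.
Step 7. [r4c2∈{3}] only 3 remains possible at r4c2 ⇒ r4c2=3.
Step 8. [r4c3∈{2}] r4c3 has the single candidate 2 ⇒ r4c3=2.
Step 9. [r1c4∈{2}] r1c4 is down to just 2 ⇒ r1c4=2.
Step 10. [r1c1∈{3}] r1c1 is down to just 3 ⇒ r1c1=3.

Answer: 3 1 4 2 / 4 2 3 1 / 2 4 1 3 / 1 3 2 4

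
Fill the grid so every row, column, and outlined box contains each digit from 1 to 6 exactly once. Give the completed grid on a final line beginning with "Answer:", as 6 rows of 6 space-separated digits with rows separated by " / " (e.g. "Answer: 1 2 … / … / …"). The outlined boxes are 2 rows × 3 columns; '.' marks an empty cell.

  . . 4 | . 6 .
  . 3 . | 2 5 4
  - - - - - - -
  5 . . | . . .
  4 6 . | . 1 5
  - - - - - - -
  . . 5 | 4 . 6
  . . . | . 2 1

Step 1. [r4c4∈{3}] only 3 remains possible at r4c4. So r4c4=3.
Step 2. [r3c3∈{1,2,3}] in row 3, 3 fits only at r3c3, so r3c3=3.
Step 3. [r2c3∈{1,6}] in col 3, 1 fits only at r2c3. So r2c3=1.
Step 4. [r5c1∈{1,2,3}] in col 1, 1 fits only at r5c1, so r5c1=1.
Step 5. [r5c2∈{2}] nothing but 2 survives at r5c2. So r5c2=2.
Step 6. [r6c3∈{6}] r6c3 is down to just 6. So r6c3=6.
Step 7. [r3c4∈{6}] nothing but 6 survives at r3c4, so r3c4=6.
Step 8. [r6c1∈{3}] r6c1 has the single candidate 3 ⇒ r6c1=3.
Step 9. [r3c2∈{1}] nothing but 1 survives at r3c2. So r3c2=1.
Step 10. [r5c5∈{3}] nothing but 3 survives at r5c5, so r5c5=3.
Step 11. [r1c1∈{2}] r1c1 is down to just 2. So r1c1=2.
Step 12. [r1c4∈{1}] r1c4 is down to just 1 ⇒ r1c4=1.
Step 13. [r6c4∈{5}] r6c4 is down to just 5, so r6c4=5.
Step 14. [r2c1∈{6}] only 6 remains possible at r2c1. So r2c1=6.
Step 15. [r4c3∈{2}] nothing but 2 survives at r4c3, so r4c3=2.
Step 16. [r1c6∈{3}] r1c6's peers cover all but 3 ⇒ r1c6=3.
Step 17. [r3c5∈{4}] r3c5 has the single candidate 4 ⇒ r3c5=4.
Step 18. [r3c6∈{2}] nothing but 2 survives at r3c6. So r3c6=2.
Step 19. [r1c2∈{5}] only 5 remains possible at r1c2, so r1c2=5.
Step 20. [r6c2∈{4}] r6c2 is down to just 4. So r6c2=4.

Answer: 2 5 4 1 6 3 / 6 3 1 2 5 4 / 5 1 3 6 4 2 / 4 6 2 3 1 5 / 1 2 5 4 3 6 / 3 4 6 5 2 1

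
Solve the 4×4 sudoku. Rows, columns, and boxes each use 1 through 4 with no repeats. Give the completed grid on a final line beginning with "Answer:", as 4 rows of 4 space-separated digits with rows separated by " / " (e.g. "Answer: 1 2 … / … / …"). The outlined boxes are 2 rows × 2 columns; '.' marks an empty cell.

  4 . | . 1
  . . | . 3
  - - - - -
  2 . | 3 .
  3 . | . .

Step 1. [r3c4∈{4}] r3c4's peers cover all but 4. So r3c4=4.
Step 2. [r1c3∈{2}] r1c3's peers cover all but 2 ⇒ r1c3=2.
Step 3. [r3c2∈{1}] r3c2 is down to just 1. So r3c2=1.
Step 4. [r1c2∈{3}] r1c2 is down to just 3 ⇒ r1c2=3.
Step 5. [r2c2∈{2}] r2c2 is down to just 2, so r2c2=2.
Step 6. [r4c2∈{4}] only 4 remains possible at r4c2. So r4c2=4.
Step 7. [r2c1∈{1}] r2c1 has the single candidate 1 ⇒ r2c1=1.
Step 8. [r4c3∈{1}] only 1 remains possible at r4c3, so r4c3=1.
Step 9. [r2c3∈{4}] r2c3's peers cover all but 4 ⇒ r2c3=4.
Step 10. [r4c4∈{2}] r4c4 is down to just 2, so r4c4=2.

Answer: 4 3 2 1 / 1 2 4 3 / 2 1 3 4 / 3 4 1 2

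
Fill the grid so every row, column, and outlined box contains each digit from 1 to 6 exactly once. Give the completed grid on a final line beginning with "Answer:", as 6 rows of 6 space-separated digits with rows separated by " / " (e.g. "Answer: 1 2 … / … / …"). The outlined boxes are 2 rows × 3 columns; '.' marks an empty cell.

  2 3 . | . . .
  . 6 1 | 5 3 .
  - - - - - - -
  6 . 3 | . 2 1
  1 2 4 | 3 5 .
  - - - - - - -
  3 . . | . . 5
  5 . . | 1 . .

Step 1. [r5c4∈{2,4,6}] col 4 places 2 nowhere but r5c4. So r5c4=2.
Step 2. [r6c2∈{4}] r6c2's peers cover all but 4, so r6c2=4.
Step 3. [r6c5∈{6}] nothing but 6 survives at r6c5 ⇒ r6c5=6.
Step 4. [r1c4∈{4,6}] col 4 places 6 nowhere but r1c4. So r1c4=6.
Step 5. [r1c6∈{4}] r1c6 has the single candidate 4, so r1c6=4.
Step 6. [r2c6∈{2}] r2c6's peers cover all but 2, so r2c6=2.
Step 7. [r5c5∈{4}] r5c5 is down to just 4. So r5c5=4.
Step 8. [r3c4∈{4}] r3c4 has the single candidate 4, so r3c4=4.
Step 9. [r5c3∈{6}] r5c3 has the single candidate 6, so r5c3=6.
Step 10. [r1c5∈{1}] nothing but 1 survives at r1c5 ⇒ r1c5=1.
Step 11. [r1c3∈{5}] nothing but 5 survives at r1c3. So r1c3=5.
Step 12. [r3c2∈{5}] only 5 remains possible at r3c2 ⇒ r3c2=5.
Step 13. [r6c3∈{2}] only 2 remains possible at r6c3 ⇒ r6c3=2.
Step 14. [r4c6∈{6}] r4c6 is down to just 6 ⇒ r4c6=6.
Step 15. [r5c2∈{1}] r5c2's peers cover all but 1 ⇒ r5c2=1.
Step 16. [r2c1∈{4}] only 4 remains possible at r2c1, so r2c1=4.
Step 17. [r6c6∈{3}] r6c6 has the single candidate 3, so r6c6=3.

Answer: 2 3 5 6 1 4 / 4 6 1 5 3 2 / 6 5 3 4 2 1 / 1 2 4 3 5 6 / 3 1 6 2 4 5 / 5 4 2 1 6 3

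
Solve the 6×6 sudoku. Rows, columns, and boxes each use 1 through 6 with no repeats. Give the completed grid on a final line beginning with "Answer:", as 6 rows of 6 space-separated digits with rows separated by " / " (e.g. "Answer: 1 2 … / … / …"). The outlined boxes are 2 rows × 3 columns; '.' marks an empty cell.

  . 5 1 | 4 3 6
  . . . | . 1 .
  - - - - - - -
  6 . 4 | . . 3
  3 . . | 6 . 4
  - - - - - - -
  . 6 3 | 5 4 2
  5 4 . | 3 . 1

Step 1. [r2c4∈{2}] r2c4 is down to just 2, so r2c4=2.
Step 2. [r4c3∈{2,5}] col 3 places 5 nowhere but r4c3. So r4c3=5.
Step 3. [r4c2∈{1,2}] in row 4, 1 fits only at r4c2 ⇒ r4c2=1.
Step 4. [r3c5∈{2,5}] across row 3, 5 lands solely at r3c5. So r3c5=5.
Step 5. [r1c1∈{2}] nothing but 2 survives at r1c1 ⇒ r1c1=2.
Step 6. [r2c6∈{5}] nothing but 5 survives at r2c6 ⇒ r2c6=5.
Step 7. [r2c1∈{4}] r2c1 has the single candidate 4. So r2c1=4.
Step 8. [r3c4∈{1}] r3c4's peers cover all but 1 ⇒ r3c4=1.
Step 9. [r2c2∈{3}] r2c2's peers cover all but 3. So r2c2=3.
Step 10. [r4c5∈{2}] only 2 remains possible at r4c5 ⇒ r4c5=2.
Step 11. [r5c1∈{1}] r5c1 has the single candidate 1 ⇒ r5c1=1.
Step 12. [r6c5∈{6}] r6c5's peers cover all but 6, so r6c5=6.
Step 13. [r6c3∈{2}] only 2 remains possible at r6c3. So r6c3=2.
Step 14. [r2c3∈{6}] r2c3 has the single candidate 6 ⇒ r2c3=6.
Step 15. [r3c2∈{2}] nothing but 2 survives at r3c2. So r3c2=2.

Answer: 2 5 1 4 3 6 / 4 3 6 2 1 5 / 6 2 4 1 5 3 / 3 1 5 6 2 4 / 1 6 3 5 4 2 / 5 4 2 3 6 1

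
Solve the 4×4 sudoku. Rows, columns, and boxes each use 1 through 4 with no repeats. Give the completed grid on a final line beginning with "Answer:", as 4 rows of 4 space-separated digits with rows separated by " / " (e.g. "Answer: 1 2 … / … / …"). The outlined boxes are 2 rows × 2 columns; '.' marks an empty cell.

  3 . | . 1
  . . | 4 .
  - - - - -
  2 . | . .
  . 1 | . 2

Step 1. [r3c2∈{3,4}] col 2 places 3 nowhere but r3c2, so r3c2=3.
Step 2. [r2c2∈{2}] r2c2's peers cover all but 2 ⇒ r2c2=2.
Step 3. [r3c3∈{1}] r3c3's peers cover all but 1 ⇒ r3c3=1.
Step 4. [r2c1∈{1}] only 1 remains possible at r2c1. So r2c1=1.
Step 5. [r1c2∈{4}] only 4 remains possible at r1c2 ⇒ r1c2=4.
Step 6. [r3c4∈{4}] only 4 remains possible at r3c4. So r3c4=4.
Step 7. [r4c3∈{3}] nothing but 3 survives at r4c3 ⇒ r4c3=3.
Step 8. [r1c3∈{2}] nothing but 2 survives at r1c3. So r1c3=2.
Step 9. [r2c4∈{3}] only 3 remains possible at r2c4. So r2c4=3.
Step 10. [r4c1∈{4}] r4c1 has the single candidate 4. So r4c1=4.

Answer: 3 4 2 1 / 1 2 4 3 / 2 3 1 4 / 4 1 3 2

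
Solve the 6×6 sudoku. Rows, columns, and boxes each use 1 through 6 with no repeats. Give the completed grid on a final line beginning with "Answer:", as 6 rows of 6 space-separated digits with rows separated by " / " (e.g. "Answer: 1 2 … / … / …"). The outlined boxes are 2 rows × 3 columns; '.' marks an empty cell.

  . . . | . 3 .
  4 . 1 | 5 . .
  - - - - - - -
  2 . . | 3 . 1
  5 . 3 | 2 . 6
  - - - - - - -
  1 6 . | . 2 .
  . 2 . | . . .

Step 1. [r5c4∈{4}] r5c4 is down to just 4, so r5c4=4.
Step 2. [r3c2∈{4}] r3c2 has the single candidate 4. So r3c2=4.
Step 3. [r1c3∈{2,5,6}] r1c3 is the only open cell in col 3 admitting 2. So r1c3=2.
Step 4. [r6c5∈{1,5,6}] across col 5, 1 lands solely at r6c5, so r6c5=1.
Step 5. [r5c3∈{5}] r5c3 has the single candidate 5 ⇒ r5c3=5.
Step 6. [r5c6∈{3}] nothing but 3 survives at r5c6. So r5c6=3.
Step 7. [r6c4∈{6}] r6c4 has the single candidate 6. So r6c4=6.
Step 8. [r2c6∈{2}] r2c6 is down to just 2, so r2c6=2.
Step 9. [r1c6∈{4}] r1c6's peers cover all but 4, so r1c6=4.
Step 10. [r6c1∈{3}] only 3 remains possible at r6c1, so r6c1=3.
Step 11. [r3c3∈{6}] only 6 remains possible at r3c3 ⇒ r3c3=6.
Step 12. [r1c4∈{1}] r1c4 has the single candidate 1, so r1c4=1.
Step 13. [r4c2∈{1}] r4c2's peers cover all but 1. So r4c2=1.
Step 14. [r1c2∈{5}] r1c2 has the single candidate 5. So r1c2=5.
Step 15. [r6c3∈{4}] r6c3 is down to just 4, so r6c3=4.
Step 16. [r3c5∈{5}] r3c5's peers cover all but 5, so r3c5=5.
Step 17. [r6c6∈{5}] r6c6's peers cover all but 5, so r6c6=5.
Step 18. [r2c2∈{3}] only 3 remains possible at r2c2, so r2c2=3.
Step 19. [r4c5∈{4}] r4c5 is down to just 4. So r4c5=4.
Step 20. [r1c1∈{6}] nothing but 6 survives at r1c1, so r1c1=6.
Step 21. [r2c5∈{6}] r2c5's peers cover all but 6. So r2c5=6.

Answer: 6 5 2 1 3 4 / 4 3 1 5 6 2 / 2 4 6 3 5 1 / 5 1 3 2 4 6 / 1 6 5 4 2 3 / 3 2 4 6 1 5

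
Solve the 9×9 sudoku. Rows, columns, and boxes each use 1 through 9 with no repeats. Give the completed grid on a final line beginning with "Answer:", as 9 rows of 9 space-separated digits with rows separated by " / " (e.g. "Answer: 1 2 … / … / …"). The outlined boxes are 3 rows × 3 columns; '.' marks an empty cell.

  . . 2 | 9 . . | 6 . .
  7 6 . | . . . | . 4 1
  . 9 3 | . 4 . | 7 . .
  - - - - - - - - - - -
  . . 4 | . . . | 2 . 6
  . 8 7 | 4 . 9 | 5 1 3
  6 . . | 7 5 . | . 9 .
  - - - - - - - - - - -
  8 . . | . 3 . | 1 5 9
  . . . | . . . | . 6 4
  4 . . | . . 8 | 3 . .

Step 1. [r6c3∈{1}] r6c3 is down to just 1. So r6c3=1.
Step 2. [r6c9∈{8}] r6c9's peers cover all but 8, so r6c9=8.
Step 3. [r1c9∈{5}] r1c9's peers cover all but 5 ⇒ r1c9=5.
Step 4. [r1c1∈{1}] nothing but 1 survives at r1c1. So r1c1=1.
Step 5. [r3c1∈{5}] only 5 remains possible at r3c1. So r3c1=5.
Step 6. [r9c9∈{2,7}] in col 9, 7 fits only at r9c9. So r9c9=7.
Step 7. [r9c8∈{2}] r9c8 has the single candidate 2, so r9c8=2.
Step 8. [r4c2∈{3,5}] across row 4, 5 lands solely at r4c2 ⇒ r4c2=5.
Step 9. [r9c2∈{1}] nothing but 1 survives at r9c2 ⇒ r9c2=1.
Step 10. [r5c1∈{2}] r5c1 has the single candidate 2. So r5c1=2.
Step 11. [r6c6∈{2,3}] in row 6, 2 fits only at r6c6 ⇒ r6c6=2.
Step 12. [r2c3∈{8}] r2c3's peers cover all but 8. So r2c3=8.
Step 13. [r7c3∈{6}] nothing but 6 survives at r7c3, so r7c3=6.
Step 14. [r7c4∈{2}] nothing but 2 survives at r7c4. So r7c4=2.
Step 15. [r6c2∈{3}] only 3 remains possible at r6c2 ⇒ r6c2=3.
Step 16. [r3c8∈{8}] r3c8 is down to just 8. So r3c8=8.
Step 17. [r4c4∈{1,3,8}] in col 4, 8 fits only at r4c4 ⇒ r4c4=8.
Step 18. [r2c4∈{3,5}] col 4 places 3 nowhere but r2c4, so r2c4=3.
Step 19. [r1c6∈{7}] nothing but 7 survives at r1c6. So r1c6=7.
Step 20. [r8c5∈{1,7,9}] col 5 places 7 nowhere but r8c5, so r8c5=7.
Step 21. [r9c5∈{6,9}] r9c5 is the only open cell in col 5 admitting 9. So r9c5=9.
Step 22. [r3c6∈{1,6}] 6 has one home in col 6: r3c6. So r3c6=6.
Step 23. [r8c3∈{5,9}] r8c3 is the only open cell in col 3 admitting 9. So r8c3=9.
Step 24. [r9c4∈{5,6}] box 8 has a naked pair {1,5} at r8c4 and r8c6. So r9c4≠5.
Step 25. [r8c4∈{1,5}] across col 4, 5 lands solely at r8c4, so r8c4=5.
Step 26. [r4c5∈{1}] r4c5's peers cover all but 1, so r4c5=1.
Step 27. [r2c7∈{9}] only 9 remains possible at r2c7. So r2c7=9.
Step 28. [r3c4∈{1}] r3c4 has the single candidate 1 ⇒ r3c4=1.
Step 29. [r2c5∈{2}] r2c5's peers cover all but 2. So r2c5=2.
Step 30. [r8c1∈{3}] nothing but 3 survives at r8c1. So r8c1=3.
Step 31. [r4c8∈{7}] r4c8 is down to just 7, so r4c8=7.
Step 32. [r8c6∈{1}] r8c6 has the single candidate 1, so r8c6=1.
Step 33. [r3c9∈{2}] r3c9's peers cover all but 2. So r3c9=2.
Step 34. [r5c5∈{6}] r5c5's peers cover all but 6, so r5c5=6.
Step 35. [r9c3∈{5}] r9c3 is down to just 5 ⇒ r9c3=5.
Step 36. [r1c5∈{8}] r1c5 is down to just 8. So r1c5=8.
Step 37. [r1c8∈{3}] r1c8 has the single candidate 3, so r1c8=3.
Step 38. [r1c2∈{4}] r1c2's peers cover all but 4. So r1c2=4.
Step 39. [r8c7∈{8}] r8c7 is down to just 8 ⇒ r8c7=8.
Step 40. [r9c4∈{6}] only 6 remains possible at r9c4, so r9c4=6.
Step 41. [r4c6∈{3}] nothing but 3 survives at r4c6. So r4c6=3.
Step 42. [r4c1∈{9}] only 9 remains possible at r4c1. So r4c1=9.
Step 43. [r7c6∈{4}] r7c6's peers cover all but 4. So r7c6=4.
Step 44. [r7c2∈{7}] r7c2's peers cover all but 7, so r7c2=7.
Step 45. [r8c2∈{2}] r8c2 is down to just 2. So r8c2=2.
Step 46. [r2c6∈{5}] r2c6's peers cover all but 5. So r2c6=5.
Step 47. [r6c7∈{4}] r6c7 is down to just 4. So r6c7=4.

Answer: 1 4 2 9 8 7 6 3 5 / 7 6 8 3 2 5 9 4 1 / 5 9 3 1 4 6 7 8 2 / 9 5 4 8 1 3 2 7 6 / 2 8 7 4 6 9 5 1 3 / 6 3 1 7 5 2 4 9 8 / 8 7 6 2 3 4 1 5 9 / 3 2 9 5 7 1 8 6 4 / 4 1 5 6 9 8 3 2 7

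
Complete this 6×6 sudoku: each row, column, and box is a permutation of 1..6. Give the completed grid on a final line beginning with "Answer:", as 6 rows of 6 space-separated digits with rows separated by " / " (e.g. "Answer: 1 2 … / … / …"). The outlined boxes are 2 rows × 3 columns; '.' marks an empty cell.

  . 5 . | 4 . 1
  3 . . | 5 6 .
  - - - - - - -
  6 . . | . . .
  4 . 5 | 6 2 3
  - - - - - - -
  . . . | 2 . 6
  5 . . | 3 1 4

Step 1. [r4c2∈{1}] r4c2 is down to just 1, so r4c2=1.
Step 2. [r1c1∈{2}] r1c1's peers cover all but 2, so r1c1=2.
Step 3. [r6c2∈{2,6}] in col 2, 6 fits only at r6c2, so r6c2=6.
Step 4. [r3c2∈{2,3}] 2 has one home in col 2: r3c2. So r3c2=2.
Step 5. [r5c2∈{3,4}] r5c2 is the only open cell in col 2 admitting 3. So r5c2=3.
Step 6. [r2c3∈{1,4}] r2c3 is the only open cell in row 2 admitting 1 ⇒ r2c3=1.
Step 7. [r5c5∈{5}] r5c5's peers cover all but 5 ⇒ r5c5=5.
Step 8. [r2c2∈{4}] r2c2 has the single candidate 4 ⇒ r2c2=4.
Step 9. [r2c6∈{2}] r2c6 is down to just 2. So r2c6=2.
Step 10. [r5c3∈{4}] r5c3's peers cover all but 4, so r5c3=4.
Step 11. [r3c5∈{4}] r3c5 has the single candidate 4 ⇒ r3c5=4.
Step 12. [r6c3∈{2}] r6c3 has the single candidate 2. So r6c3=2.
Step 13. [r1c3∈{6}] only 6 remains possible at r1c3 ⇒ r1c3=6.
Step 14. [r1c5∈{3}] nothing but 3 survives at r1c5, so r1c5=3.
Step 15. [r3c6∈{5}] r3c6's peers cover all but 5. So r3c6=5.
Step 16. [r3c4∈{1}] r3c4's peers cover all but 1, so r3c4=1.
Step 17. [r3c3∈{3}] only 3 remains possible at r3c3, so r3c3=3.
Step 18. [r5c1∈{1}] nothing but 1 survives at r5c1, so r5c1=1.

Answer: 2 5 6 4 3 1 / 3 4 1 5 6 2 / 6 2 3 1 4 5 / 4 1 5 6 2 3 / 1 3 4 2 5 6 / 5 6 2 3 1 4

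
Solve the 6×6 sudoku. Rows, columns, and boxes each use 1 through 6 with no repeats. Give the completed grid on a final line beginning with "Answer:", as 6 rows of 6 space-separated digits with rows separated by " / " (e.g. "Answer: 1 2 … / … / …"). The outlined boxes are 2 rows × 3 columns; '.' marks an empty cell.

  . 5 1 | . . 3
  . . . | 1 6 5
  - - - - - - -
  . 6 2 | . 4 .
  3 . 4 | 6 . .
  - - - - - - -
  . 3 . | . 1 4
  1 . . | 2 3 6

Step 1. [r5c1∈{2,5,6}] across row 5, 2 lands solely at r5c1 ⇒ r5c1=2.
Step 2. [r4c5∈{2,5}] across row 4, 5 lands solely at r4c5 ⇒ r4c5=5.
Step 3. [r2c1∈{4}] r2c1 is down to just 4, so r2c1=4.
Step 4. [r4c2∈{1}] only 1 remains possible at r4c2, so r4c2=1.
Step 5. [r6c3∈{5}] nothing but 5 survives at r6c3 ⇒ r6c3=5.
Step 6. [r1c4∈{4}] r1c4's peers cover all but 4. So r1c4=4.
Step 7. [r5c4∈{5}] nothing but 5 survives at r5c4 ⇒ r5c4=5.
Step 8. [r3c4∈{3}] r3c4 has the single candidate 3, so r3c4=3.
Step 9. [r5c3∈{6}] only 6 remains possible at r5c3 ⇒ r5c3=6.
Step 10. [r2c2∈{2}] only 2 remains possible at r2c2. So r2c2=2.
Step 11. [r1c5∈{2}] only 2 remains possible at r1c5 ⇒ r1c5=2.
Step 12. [r3c6∈{1}] r3c6 is down to just 1. So r3c6=1.
Step 13. [r6c2∈{4}] r6c2 has the single candidate 4 ⇒ r6c2=4.
Step 14. [r1c1∈{6}] nothing but 6 survives at r1c1. So r1c1=6.
Step 15. [r4c6∈{2}] nothing but 2 survives at r4c6. So r4c6=2.
Step 16. [r2c3∈{3}] nothing but 3 survives at r2c3, so r2c3=3.
Step 17. [r3c1∈{5}] r3c1's peers cover all but 5. So r3c1=5.

Answer: 6 5 1 4 2 3 / 4 2 3 1 6 5 / 5 6 2 3 4 1 / 3 1 4 6 5 2 / 2 3 6 5 1 4 / 1 4 5 2 3 6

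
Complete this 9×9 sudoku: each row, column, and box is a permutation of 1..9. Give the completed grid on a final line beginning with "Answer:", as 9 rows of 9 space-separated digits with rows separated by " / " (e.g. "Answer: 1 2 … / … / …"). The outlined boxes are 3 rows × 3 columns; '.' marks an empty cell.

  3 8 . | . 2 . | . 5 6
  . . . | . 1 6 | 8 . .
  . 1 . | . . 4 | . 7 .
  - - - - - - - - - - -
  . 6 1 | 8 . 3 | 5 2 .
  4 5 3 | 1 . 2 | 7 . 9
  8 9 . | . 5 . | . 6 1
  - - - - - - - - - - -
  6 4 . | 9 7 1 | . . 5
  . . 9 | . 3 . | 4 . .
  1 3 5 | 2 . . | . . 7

Step 1. [r8c9∈{2,8}] in col 9, 8 fits only at r8c9, so r8c9=8.
Step 2. [r2c8∈{3,4,9}] r2c8 is the only open cell in col 8 admitting 4, so r2c8=4.
Step 3. [r6c3∈{2,7}] 2 has one home in row 6: r6c3. So r6c3=2.
Step 4. [r2c1∈{2,5,7,9}] 9 has one home in row 2: r2c1 ⇒ r2c1=9.
Step 5. [r1c4∈{7}] r1c4's peers cover all but 7. So r1c4=7.
Step 6. [r2c4∈{3,5}] 5 has one home in row 2: r2c4, so r2c4=5.
Step 7. [r9c5∈{4,6,8}] 4 has one home in row 9: r9c5, so r9c5=4.
Step 8. [r2c9∈{2,3}] r2c9 is the only open cell in row 2 admitting 3 ⇒ r2c9=3.
Step 9. [r2c2∈{2,7}] in row 2, 2 fits only at r2c2. So r2c2=2.
Step 10. [r1c6∈{9}] r1c6's peers cover all but 9. So r1c6=9.
Step 11. [r7c7∈{2,3}] 2 has one home in row 7: r7c7. So r7c7=2.
Step 12. [r8c2∈{7}] only 7 remains possible at r8c2, so r8c2=7.
Step 13. [r3c7∈{9}] r3c7 has the single candidate 9, so r3c7=9.
Step 14. [r3c9∈{2}] r3c9 is down to just 2. So r3c9=2.
Step 15. [r6c6∈{7}] r6c6 has the single candidate 7, so r6c6=7.
Step 16. [r5c8∈{8}] nothing but 8 survives at r5c8, so r5c8=8.
Step 17. [r4c1∈{7}] r4c1's peers cover all but 7, so r4c1=7.
Step 18. [r2c3∈{7}] r2c3 has the single candidate 7. So r2c3=7.
Step 19. [r3c3∈{6}] r3c3 has the single candidate 6, so r3c3=6.
Step 20. [r3c1∈{5}] r3c1 is down to just 5, so r3c1=5.
Step 21. [r1c7∈{1}] r1c7 is down to just 1, so r1c7=1.
Step 22. [r7c8∈{3}] r7c8 has the single candidate 3. So r7c8=3.
Step 23. [r9c6∈{8}] only 8 remains possible at r9c6, so r9c6=8.
Step 24. [r6c7∈{3}] only 3 remains possible at r6c7, so r6c7=3.
Step 25. [r8c6∈{5}] r8c6 has the single candidate 5, so r8c6=5.
Step 26. [r4c5∈{9}] r4c5 is down to just 9, so r4c5=9.
Step 27. [r6c4∈{4}] only 4 remains possible at r6c4, so r6c4=4.
Step 28. [r8c1∈{2}] r8c1 is down to just 2. So r8c1=2.
Step 29. [r7c3∈{8}] r7c3 is down to just 8, so r7c3=8.
Step 30. [r1c3∈{4}] r1c3 is down to just 4 ⇒ r1c3=4.
Step 31. [r8c8∈{1}] r8c8 is down to just 1, so r8c8=1.
Step 32. [r3c5∈{8}] r3c5 is down to just 8, so r3c5=8.
Step 33. [r9c8∈{9}] nothing but 9 survives at r9c8, so r9c8=9.
Step 34. [r8c4∈{6}] nothing but 6 survives at r8c4, so r8c4=6.
Step 35. [r9c7∈{6}] r9c7's peers cover all but 6. So r9c7=6.
Step 36. [r4c9∈{4}] r4c9 has the single candidate 4. So r4c9=4.
Step 37. [r3c4∈{3}] only 3 remains possible at r3c4. So r3c4=3.
Step 38. [r5c5∈{6}] r5c5's peers cover all but 6. So r5c5=6.

Answer: 3 8 4 7 2 9 1 5 6 / 9 2 7 5 1 6 8 4 3 / 5 1 6 3 8 4 9 7 2 / 7 6 1 8 9 3 5 2 4 / 4 5 3 1 6 2 7 8 9 / 8 9 2 4 5 7 3 6 1 / 6 4 8 9 7 1 2 3 5 / 2 7 9 6 3 5 4 1 8 / 1 3 5 2 4 8 6 9 7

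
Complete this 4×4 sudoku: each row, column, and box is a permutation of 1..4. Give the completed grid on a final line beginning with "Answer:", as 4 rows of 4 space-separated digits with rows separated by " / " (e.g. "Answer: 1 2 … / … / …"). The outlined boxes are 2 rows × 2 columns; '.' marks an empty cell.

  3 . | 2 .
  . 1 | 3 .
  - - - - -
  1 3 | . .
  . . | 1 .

Step 1. [r2c4∈{4}] nothing but 4 survives at r2c4. So r2c4=4.
Step 2. [r4c2∈{2,4}] r4c2 is the only open cell in col 2 admitting 2, so r4c2=2.
Step 3. [r3c4∈{2}] r3c4 has the single candidate 2 ⇒ r3c4=2.
Step 4. [r2c1∈{2}] r2c1's peers cover all but 2. So r2c1=2.
Step 5. [r4c4∈{3}] r4c4 is down to just 3 ⇒ r4c4=3.
Step 6. [r3c3∈{4}] r3c3 has the single candidate 4. So r3c3=4.
Step 7. [r1c4∈{1}] nothing but 1 survives at r1c4 ⇒ r1c4=1.
Step 8. [r1c2∈{4}] only 4 remains possible at r1c2 ⇒ r1c2=4.
Step 9. [r4c1∈{4}] nothing but 4 survives at r4c1. So r4c1=4.

Answer: 3 4 2 1 / 2 1 3 4 / 1 3 4 2 / 4 2 1 3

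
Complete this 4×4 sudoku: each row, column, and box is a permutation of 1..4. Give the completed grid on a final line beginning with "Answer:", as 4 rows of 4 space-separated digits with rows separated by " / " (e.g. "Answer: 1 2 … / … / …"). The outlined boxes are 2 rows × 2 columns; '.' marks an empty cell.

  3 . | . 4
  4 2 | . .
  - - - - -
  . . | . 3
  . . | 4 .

Step 1. [r4c4∈{1,2}] 2 has one home in col 4: r4c4, so r4c4=2.
Step 2. [r3c3∈{1}] r3c3 has the single candidate 1. So r3c3=1.
Step 3. [r4c1∈{1}] r4c1 has the single candidate 1. So r4c1=1.
Step 4. [r1c3∈{2}] r1c3's peers cover all but 2, so r1c3=2.
Step 5. [r4c2∈{3}] r4c2's peers cover all but 3 ⇒ r4c2=3.
Step 6. [r3c1∈{2}] nothing but 2 survives at r3c1 ⇒ r3c1=2.
Step 7. [r2c3∈{3}] r2c3 has the single candidate 3 ⇒ r2c3=3.
Step 8. [r2c4∈{1}] r2c4's peers cover all but 1, so r2c4=1.
Step 9. [r3c2∈{4}] r3c2 has the single candidate 4. So r3c2=4.
Step 10. [r1c2∈{1}] r1c2 is down to just 1 ⇒ r1c2=1.

Answer: 3 1 2 4 / 4 2 3 1 / 2 4 1 3 / 1 3 4 2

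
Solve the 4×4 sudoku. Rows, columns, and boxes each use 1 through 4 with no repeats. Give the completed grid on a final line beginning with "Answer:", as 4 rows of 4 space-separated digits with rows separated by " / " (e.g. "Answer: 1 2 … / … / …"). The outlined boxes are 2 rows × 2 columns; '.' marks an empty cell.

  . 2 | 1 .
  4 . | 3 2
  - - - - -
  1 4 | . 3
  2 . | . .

Step 1. [r4c3∈{4}] only 4 remains possible at r4c3, so r4c3=4.
Step 2. [r4c2∈{3}] only 3 remains possible at r4c2 ⇒ r4c2=3.
Step 3. [r3c3∈{2}] nothing but 2 survives at r3c3. So r3c3=2.
Step 4. [r2c2∈{1}] only 1 remains possible at r2c2. So r2c2=1.
Step 5. [r1c1∈{3}] r1c1 is down to just 3, so r1c1=3.
Step 6. [r4c4∈{1}] r4c4's peers cover all but 1, so r4c4=1.
Step 7. [r1c4∈{4}] nothing but 4 survives at r1c4. So r1c4=4.

Answer: 3 2 1 4 / 4 1 3 2 / 1 4 2 3 / 2 3 4 1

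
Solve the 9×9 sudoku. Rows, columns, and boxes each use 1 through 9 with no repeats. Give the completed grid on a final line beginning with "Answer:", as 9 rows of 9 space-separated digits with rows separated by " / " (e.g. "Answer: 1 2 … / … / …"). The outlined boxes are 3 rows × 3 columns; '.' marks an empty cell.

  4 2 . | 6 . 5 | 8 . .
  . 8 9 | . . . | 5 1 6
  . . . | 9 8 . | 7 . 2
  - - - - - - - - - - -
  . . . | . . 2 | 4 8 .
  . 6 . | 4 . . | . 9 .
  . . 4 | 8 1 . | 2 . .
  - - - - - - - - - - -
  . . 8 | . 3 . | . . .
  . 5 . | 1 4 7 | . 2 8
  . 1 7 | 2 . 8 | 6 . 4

Step 1. [r5c6∈{3}] r5c6's peers cover all but 3. So r5c6=3.
Step 2. [r3c2∈{3}] r3c2 has the single candidate 3 ⇒ r3c2=3.
Step 3. [r5c7∈{1}] r5c7's peers cover all but 1 ⇒ r5c7=1.
Step 4. [r7c7∈{9}] only 9 remains possible at r7c7 ⇒ r7c7=9.
Step 5. [r8c1∈{3,6,9}] 9 has one home in row 8: r8c1 ⇒ r8c1=9.
Step 6. [r2c1∈{7}] r2c1 has the single candidate 7 ⇒ r2c1=7.
Step 7. [r4c4∈{5,7}] in col 4, 7 fits only at r4c4. So r4c4=7.
Step 8. [r5c5∈{5}] only 5 remains possible at r5c5 ⇒ r5c5=5.
Step 9. [r9c1∈{3}] r9c1 is down to just 3 ⇒ r9c1=3.
Step 10. [r6c1∈{5}] nothing but 5 survives at r6c1. So r6c1=5.
Step 11. [r1c3∈{1}] only 1 remains possible at r1c3, so r1c3=1.
Step 12. [r5c9∈{7}] r5c9's peers cover all but 7 ⇒ r5c9=7.
Step 13. [r6c6∈{6,9}] r6c6 is the only open cell in col 6 admitting 9, so r6c6=9.
Step 14. [r6c9∈{3}] only 3 remains possible at r6c9. So r6c9=3.
Step 15. [r7c1∈{2,6}] 2 has one home in row 7: r7c1 ⇒ r7c1=2.
Step 16. [r7c4∈{5}] r7c4 is down to just 5. So r7c4=5.
Step 17. [r3c8∈{4}] r3c8 is down to just 4 ⇒ r3c8=4.
Step 18. [r3c1∈{6}] r3c1 has the single candidate 6 ⇒ r3c1=6.
Step 19. [r4c5∈{6}] nothing but 6 survives at r4c5, so r4c5=6.
Step 20. [r6c2∈{7}] r6c2 has the single candidate 7 ⇒ r6c2=7.
Step 21. [r1c9∈{9}] r1c9 has the single candidate 9, so r1c9=9.
Step 22. [r1c8∈{3}] r1c8 is down to just 3. So r1c8=3.
Step 23. [r5c1∈{8}] nothing but 8 survives at r5c1, so r5c1=8.
Step 24. [r2c4∈{3}] only 3 remains possible at r2c4. So r2c4=3.
Step 25. [r7c9∈{1}] r7c9 has the single candidate 1. So r7c9=1.
Step 26. [r8c3∈{6}] r8c3's peers cover all but 6, so r8c3=6.
Step 27. [r8c7∈{3}] r8c7's peers cover all but 3 ⇒ r8c7=3.
Step 28. [r4c9∈{5}] nothing but 5 survives at r4c9 ⇒ r4c9=5.
Step 29. [r9c5∈{9}] r9c5 has the single candidate 9, so r9c5=9.
Step 30. [r3c3∈{5}] only 5 remains possible at r3c3. So r3c3=5.
Step 31. [r4c1∈{1}] nothing but 1 survives at r4c1. So r4c1=1.
Step 32. [r7c2∈{4}] r7c2 is down to just 4, so r7c2=4.
Step 33. [r9c8∈{5}] only 5 remains possible at r9c8. So r9c8=5.
Step 34. [r3c6∈{1}] only 1 remains possible at r3c6 ⇒ r3c6=1.
Step 35. [r7c6∈{6}] only 6 remains possible at r7c6 ⇒ r7c6=6.
Step 36. [r7c8∈{7}] r7c8 is down to just 7. So r7c8=7.
Step 37. [r6c8∈{6}] nothing but 6 survives at r6c8. So r6c8=6.
Step 38. [r2c6∈{4}] r2c6 is down to just 4 ⇒ r2c6=4.
Step 39. [r1c5∈{7}] r1c5 is down to just 7. So r1c5=7.
Step 40. [r5c3∈{2}] r5c3 has the single candidate 2. So r5c3=2.
Step 41. [r4c3∈{3}] r4c3's peers cover all but 3 ⇒ r4c3=3.
Step 42. [r2c5∈{2}] nothing but 2 survives at r2c5. So r2c5=2.
Step 43. [r4c2∈{9}] nothing but 9 survives at r4c2. So r4c2=9.

Answer: 4 2 1 6 7 5 8 3 9 / 7 8 9 3 2 4 5 1 6 / 6 3 5 9 8 1 7 4 2 / 1 9 3 7 6 2 4 8 5 / 8 6 2 4 5 3 1 9 7 / 5 7 4 8 1 9 2 6 3 / 2 4 8 5 3 6 9 7 1 / 9 5 6 1 4 7 3 2 8 / 3 1 7 2 9 8 6 5 4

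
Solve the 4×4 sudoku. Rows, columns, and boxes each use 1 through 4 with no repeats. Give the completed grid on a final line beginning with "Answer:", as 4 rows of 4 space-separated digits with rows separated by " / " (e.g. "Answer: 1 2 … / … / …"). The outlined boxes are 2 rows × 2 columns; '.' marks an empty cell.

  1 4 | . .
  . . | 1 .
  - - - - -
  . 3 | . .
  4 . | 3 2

Step 1. [r2c1∈{2,3}] col 1 places 3 nowhere but r2c1 ⇒ r2c1=3.
Step 2. [r2c4∈{4}] r2c4's peers cover all but 4 ⇒ r2c4=4.
Step 3. [r2c2∈{2}] only 2 remains possible at r2c2 ⇒ r2c2=2.
Step 4. [r1c4∈{3}] r1c4 has the single candidate 3, so r1c4=3.
Step 5. [r3c1∈{2}] r3c1 has the single candidate 2, so r3c1=2.
Step 6. [r4c2∈{1}] r4c2's peers cover all but 1. So r4c2=1.
Step 7. [r3c3∈{4}] r3c3 is down to just 4. So r3c3=4.
Step 8. [r1c3∈{2}] r1c3 has the single candidate 2. So r1c3=2.
Step 9. [r3c4∈{1}] r3c4's peers cover all but 1. So r3c4=1.

Answer: 1 4 2 3 / 3 2 1 4 / 2 3 4 1 / 4 1 3 2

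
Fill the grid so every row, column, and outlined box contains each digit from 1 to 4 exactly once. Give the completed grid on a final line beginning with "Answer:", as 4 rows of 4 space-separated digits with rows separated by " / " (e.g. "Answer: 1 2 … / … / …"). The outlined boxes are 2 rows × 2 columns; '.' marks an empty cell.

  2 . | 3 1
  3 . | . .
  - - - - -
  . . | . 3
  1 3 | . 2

Step 1. [r1c2∈{4}] r1c2 has the single candidate 4, so r1c2=4.
Step 2. [r4c3∈{4}] r4c3 has the single candidate 4, so r4c3=4.
Step 3. [r3c3∈{1}] only 1 remains possible at r3c3. So r3c3=1.
Step 4. [r2c3∈{2}] r2c3's peers cover all but 2. So r2c3=2.
Step 5. [r3c2∈{2}] only 2 remains possible at r3c2. So r3c2=2.
Step 6. [r2c4∈{4}] nothing but 4 survives at r2c4 ⇒ r2c4=4.
Step 7. [r3c1∈{4}] r3c1 has the single candidate 4. So r3c1=4.
Step 8. [r2c2∈{1}] only 1 remains possible at r2c2. So r2c2=1.

Answer: 2 4 3 1 / 3 1 2 4 / 4 2 1 3 / 1 3 4 2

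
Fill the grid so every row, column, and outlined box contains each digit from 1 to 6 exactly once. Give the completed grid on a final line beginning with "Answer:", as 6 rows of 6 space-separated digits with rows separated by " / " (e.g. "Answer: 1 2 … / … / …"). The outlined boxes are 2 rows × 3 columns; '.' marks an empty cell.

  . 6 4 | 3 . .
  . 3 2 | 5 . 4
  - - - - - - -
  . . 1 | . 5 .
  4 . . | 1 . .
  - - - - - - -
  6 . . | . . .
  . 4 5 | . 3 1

Step 1. [r3c2∈{2}] r3c2 is down to just 2, so r3c2=2.
Step 2. [r1c6∈{2}] r1c6 is down to just 2 ⇒ r1c6=2.
Step 3. [r4c3∈{3,6}] across col 3, 6 lands solely at r4c3. So r4c3=6.
Step 4. [r3c6∈{3,6}] 6 has one home in col 6: r3c6, so r3c6=6.
Step 5. [r2c1∈{1}] nothing but 1 survives at r2c1, so r2c1=1.
Step 6. [r5c5∈{2,4}] col 5 places 4 nowhere but r5c5. So r5c5=4.
Step 7. [r5c4∈{2}] r5c4 is down to just 2 ⇒ r5c4=2.
Step 8. [r5c6∈{5}] only 5 remains possible at r5c6 ⇒ r5c6=5.
Step 9. [r2c5∈{6}] r2c5's peers cover all but 6 ⇒ r2c5=6.
Step 10. [r4c5∈{2}] r4c5 has the single candidate 2 ⇒ r4c5=2.
Step 11. [r1c5∈{1}] nothing but 1 survives at r1c5 ⇒ r1c5=1.
Step 12. [r4c6∈{3}] r4c6's peers cover all but 3, so r4c6=3.
Step 13. [r3c1∈{3}] r3c1 has the single candidate 3. So r3c1=3.
Step 14. [r4c2∈{5}] r4c2's peers cover all but 5 ⇒ r4c2=5.
Step 15. [r5c2∈{1}] r5c2 has the single candidate 1 ⇒ r5c2=1.
Step 16. [r3c4∈{4}] r3c4's peers cover all but 4 ⇒ r3c4=4.
Step 17. [r5c3∈{3}] r5c3 has the single candidate 3. So r5c3=3.
Step 18. [r1c1∈{5}] nothing but 5 survives at r1c1, so r1c1=5.
Step 19. [r6c4∈{6}] r6c4 is down to just 6. So r6c4=6.
Step 20. [r6c1∈{2}] only 2 remains possible at r6c1. So r6c1=2.

Answer: 5 6 4 3 1 2 / 1 3 2 5 6 4 / 3 2 1 4 5 6 / 4 5 6 1 2 3 / 6 1 3 2 4 5 / 2 4 5 6 3 1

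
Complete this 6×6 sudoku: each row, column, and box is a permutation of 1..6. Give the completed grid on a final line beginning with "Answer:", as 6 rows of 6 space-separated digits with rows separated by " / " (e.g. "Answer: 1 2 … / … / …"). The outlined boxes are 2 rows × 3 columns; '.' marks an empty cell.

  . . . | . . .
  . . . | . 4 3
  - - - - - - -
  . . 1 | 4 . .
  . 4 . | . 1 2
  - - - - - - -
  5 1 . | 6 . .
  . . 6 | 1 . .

Step 1. [r4c1∈{3,6}] row 4 places 6 nowhere but r4c1, so r4c1=6.
Step 2. [r1c6∈{1,5,6}] 1 has one home in col 6: r1c6. So r1c6=1.
Step 3. [r1c5∈{2,5,6}] 6 has one home in box 2: r1c5, so r1c5=6.
Step 4. [r4c4∈{3,5}] across col 4, 3 lands solely at r4c4 ⇒ r4c4=3.
Step 5. [r4c3∈{5}] r4c3 has the single candidate 5, so r4c3=5.
Step 6. [r2c3∈{2}] only 2 remains possible at r2c3. So r2c3=2.
Step 7. [r5c5∈{2,3}] r5c5 is the only open cell in row 5 admitting 2. So r5c5=2.
Step 8. [r5c3∈{3,4}] 3 has one home in row 5: r5c3. So r5c3=3.
Step 9. [r6c1∈{2,4}] box 5 places 4 nowhere but r6c1, so r6c1=4.
Step 10. [r6c6∈{5}] nothing but 5 survives at r6c6. So r6c6=5.
Step 11. [r3c1∈{2,3}] col 1 places 2 nowhere but r3c1, so r3c1=2.
Step 12. [r2c4∈{5}] r2c4 is down to just 5 ⇒ r2c4=5.
Step 13. [r3c2∈{3}] r3c2 is down to just 3. So r3c2=3.
Step 14. [r1c4∈{2}] nothing but 2 survives at r1c4 ⇒ r1c4=2.
Step 15. [r1c2∈{5}] r1c2's peers cover all but 5. So r1c2=5.
Step 16. [r3c6∈{6}] only 6 remains possible at r3c6 ⇒ r3c6=6.
Step 17. [r6c5∈{3}] r6c5 has the single candidate 3, so r6c5=3.
Step 18. [r3c5∈{5}] r3c5's peers cover all but 5. So r3c5=5.
Step 19. [r2c1∈{1}] r2c1 has the single candidate 1, so r2c1=1.
Step 20. [r1c3∈{4}] r1c3 has the single candidate 4 ⇒ r1c3=4.
Step 21. [r6c2∈{2}] r6c2's peers cover all but 2, so r6c2=2.
Step 22. [r5c6∈{4}] r5c6 is down to just 4 ⇒ r5c6=4.
Step 23. [r2c2∈{6}] r2c2's peers cover all but 6. So r2c2=6.
Step 24. [r1c1∈{3}] r1c1's peers cover all but 3. So r1c1=3.

Answer: 3 5 4 2 6 1 / 1 6 2 5 4 3 / 2 3 1 4 5 6 / 6 4 5 3 1 2 / 5 1 3 6 2 4 / 4 2 6 1 3 5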